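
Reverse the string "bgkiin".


Input: bgkiin
Reading characters right to left:
  Position 5: 'n'
  Position 4: 'i'
  Position 3: 'i'
  Position 2: 'k'
  Position 1: 'g'
  Position 0: 'b'
Reversed: niikgb

niikgb


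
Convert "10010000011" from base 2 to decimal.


Input: "10010000011" in base 2
Positional expansion:
  Digit '1' (value 1) x 2^10 = 1024
  Digit '0' (value 0) x 2^9 = 0
  Digit '0' (value 0) x 2^8 = 0
  Digit '1' (value 1) x 2^7 = 128
  Digit '0' (value 0) x 2^6 = 0
  Digit '0' (value 0) x 2^5 = 0
  Digit '0' (value 0) x 2^4 = 0
  Digit '0' (value 0) x 2^3 = 0
  Digit '0' (value 0) x 2^2 = 0
  Digit '1' (value 1) x 2^1 = 2
  Digit '1' (value 1) x 2^0 = 1
Sum = 1155

1155


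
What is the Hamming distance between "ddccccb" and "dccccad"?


Comparing "ddccccb" and "dccccad" position by position:
  Position 0: 'd' vs 'd' => same
  Position 1: 'd' vs 'c' => differ
  Position 2: 'c' vs 'c' => same
  Position 3: 'c' vs 'c' => same
  Position 4: 'c' vs 'c' => same
  Position 5: 'c' vs 'a' => differ
  Position 6: 'b' vs 'd' => differ
Total differences (Hamming distance): 3

3


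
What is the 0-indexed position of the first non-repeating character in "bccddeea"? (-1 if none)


Input: bccddeea
Character frequencies:
  'a': 1
  'b': 1
  'c': 2
  'd': 2
  'e': 2
Scanning left to right for freq == 1:
  Position 0 ('b'): unique! => answer = 0

0


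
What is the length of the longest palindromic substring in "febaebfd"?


Input: "febaebfd"
Checking substrings for palindromes:
  No multi-char palindromic substrings found
Longest palindromic substring: "f" with length 1

1


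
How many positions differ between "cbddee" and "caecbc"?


Comparing "cbddee" and "caecbc" position by position:
  Position 0: 'c' vs 'c' => same
  Position 1: 'b' vs 'a' => DIFFER
  Position 2: 'd' vs 'e' => DIFFER
  Position 3: 'd' vs 'c' => DIFFER
  Position 4: 'e' vs 'b' => DIFFER
  Position 5: 'e' vs 'c' => DIFFER
Positions that differ: 5

5


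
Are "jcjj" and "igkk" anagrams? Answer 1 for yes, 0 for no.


Strings: "jcjj", "igkk"
Sorted first:  cjjj
Sorted second: gikk
Differ at position 0: 'c' vs 'g' => not anagrams

0


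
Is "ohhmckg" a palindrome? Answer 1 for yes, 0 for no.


Input: ohhmckg
Reversed: gkcmhho
  Compare pos 0 ('o') with pos 6 ('g'): MISMATCH
  Compare pos 1 ('h') with pos 5 ('k'): MISMATCH
  Compare pos 2 ('h') with pos 4 ('c'): MISMATCH
Result: not a palindrome

0


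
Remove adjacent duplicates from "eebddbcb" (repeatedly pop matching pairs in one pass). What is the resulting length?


Input: eebddbcb
Stack-based adjacent duplicate removal:
  Read 'e': push. Stack: e
  Read 'e': matches stack top 'e' => pop. Stack: (empty)
  Read 'b': push. Stack: b
  Read 'd': push. Stack: bd
  Read 'd': matches stack top 'd' => pop. Stack: b
  Read 'b': matches stack top 'b' => pop. Stack: (empty)
  Read 'c': push. Stack: c
  Read 'b': push. Stack: cb
Final stack: "cb" (length 2)

2


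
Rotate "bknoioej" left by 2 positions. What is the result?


Input: "bknoioej", rotate left by 2
First 2 characters: "bk"
Remaining characters: "noioej"
Concatenate remaining + first: "noioej" + "bk" = "noioejbk"

noioejbk


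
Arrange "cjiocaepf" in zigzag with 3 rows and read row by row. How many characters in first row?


Zigzag "cjiocaepf" into 3 rows:
Placing characters:
  'c' => row 0
  'j' => row 1
  'i' => row 2
  'o' => row 1
  'c' => row 0
  'a' => row 1
  'e' => row 2
  'p' => row 1
  'f' => row 0
Rows:
  Row 0: "ccf"
  Row 1: "joap"
  Row 2: "ie"
First row length: 3

3


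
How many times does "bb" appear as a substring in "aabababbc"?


Searching for "bb" in "aabababbc"
Scanning each position:
  Position 0: "aa" => no
  Position 1: "ab" => no
  Position 2: "ba" => no
  Position 3: "ab" => no
  Position 4: "ba" => no
  Position 5: "ab" => no
  Position 6: "bb" => MATCH
  Position 7: "bc" => no
Total occurrences: 1

1


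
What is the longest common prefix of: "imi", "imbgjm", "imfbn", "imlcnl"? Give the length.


Words: imi, imbgjm, imfbn, imlcnl
  Position 0: all 'i' => match
  Position 1: all 'm' => match
  Position 2: ('i', 'b', 'f', 'l') => mismatch, stop
LCP = "im" (length 2)

2


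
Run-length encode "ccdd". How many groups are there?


Input: ccdd
Scanning for consecutive runs:
  Group 1: 'c' x 2 (positions 0-1)
  Group 2: 'd' x 2 (positions 2-3)
Total groups: 2

2


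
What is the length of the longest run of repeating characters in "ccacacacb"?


Input: "ccacacacb"
Scanning for longest run:
  Position 1 ('c'): continues run of 'c', length=2
  Position 2 ('a'): new char, reset run to 1
  Position 3 ('c'): new char, reset run to 1
  Position 4 ('a'): new char, reset run to 1
  Position 5 ('c'): new char, reset run to 1
  Position 6 ('a'): new char, reset run to 1
  Position 7 ('c'): new char, reset run to 1
  Position 8 ('b'): new char, reset run to 1
Longest run: 'c' with length 2

2


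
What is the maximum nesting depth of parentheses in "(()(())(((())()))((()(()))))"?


Input: "(()(())(((())()))((()(()))))"
Tracking depth:
  Position 0 '(': depth becomes 1
  Position 1 '(': depth becomes 2
  Position 2 ')': depth becomes 1
  Position 3 '(': depth becomes 2
  Position 4 '(': depth becomes 3
  Position 5 ')': depth becomes 2
  Position 6 ')': depth becomes 1
  Position 7 '(': depth becomes 2
  Position 8 '(': depth becomes 3
  Position 9 '(': depth becomes 4
  Position 10 '(': depth becomes 5
  Position 11 ')': depth becomes 4
  Position 12 ')': depth becomes 3
  Position 13 '(': depth becomes 4
  Position 14 ')': depth becomes 3
  Position 15 ')': depth becomes 2
  Position 16 ')': depth becomes 1
  Position 17 '(': depth becomes 2
  Position 18 '(': depth becomes 3
  Position 19 '(': depth becomes 4
  Position 20 ')': depth becomes 3
  Position 21 '(': depth becomes 4
  Position 22 '(': depth becomes 5
  Position 23 ')': depth becomes 4
  Position 24 ')': depth becomes 3
  Position 25 ')': depth becomes 2
  Position 26 ')': depth becomes 1
  Position 27 ')': depth becomes 0
Maximum depth reached: 5

5


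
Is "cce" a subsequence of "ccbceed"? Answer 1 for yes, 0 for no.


Check if "cce" is a subsequence of "ccbceed"
Greedy scan:
  Position 0 ('c'): matches sub[0] = 'c'
  Position 1 ('c'): matches sub[1] = 'c'
  Position 2 ('b'): no match needed
  Position 3 ('c'): no match needed
  Position 4 ('e'): matches sub[2] = 'e'
  Position 5 ('e'): no match needed
  Position 6 ('d'): no match needed
All 3 characters matched => is a subsequence

1


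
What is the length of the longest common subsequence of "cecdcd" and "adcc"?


LCS of "cecdcd" and "adcc"
DP table:
           a    d    c    c
      0    0    0    0    0
  c   0    0    0    1    1
  e   0    0    0    1    1
  c   0    0    0    1    2
  d   0    0    1    1    2
  c   0    0    1    2    2
  d   0    0    1    2    2
LCS length = dp[6][4] = 2

2


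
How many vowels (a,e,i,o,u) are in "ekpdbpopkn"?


Input: ekpdbpopkn
Checking each character:
  'e' at position 0: vowel (running total: 1)
  'k' at position 1: consonant
  'p' at position 2: consonant
  'd' at position 3: consonant
  'b' at position 4: consonant
  'p' at position 5: consonant
  'o' at position 6: vowel (running total: 2)
  'p' at position 7: consonant
  'k' at position 8: consonant
  'n' at position 9: consonant
Total vowels: 2

2


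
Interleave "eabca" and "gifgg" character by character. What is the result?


Interleaving "eabca" and "gifgg":
  Position 0: 'e' from first, 'g' from second => "eg"
  Position 1: 'a' from first, 'i' from second => "ai"
  Position 2: 'b' from first, 'f' from second => "bf"
  Position 3: 'c' from first, 'g' from second => "cg"
  Position 4: 'a' from first, 'g' from second => "ag"
Result: egaibfcgag

egaibfcgag


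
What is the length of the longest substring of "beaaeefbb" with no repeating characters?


Input: "beaaeefbb"
Sliding window (track last position of each char):
  Position 0 ('b'): window [0,0] length 1 -- new best
  Position 1 ('e'): window [0,1] length 2 -- new best
  Position 2 ('a'): window [0,2] length 3 -- new best
  Position 3 ('a'): repeat (last at 2), move window start to 3
  Position 3 ('a'): window [3,3] length 1
  Position 4 ('e'): window [3,4] length 2
  Position 5 ('e'): repeat (last at 4), move window start to 5
  Position 5 ('e'): window [5,5] length 1
  Position 6 ('f'): window [5,6] length 2
  Position 7 ('b'): window [5,7] length 3
  Position 8 ('b'): repeat (last at 7), move window start to 8
  Position 8 ('b'): window [8,8] length 1
Longest substring with no repeats: "bea" with length 3

3


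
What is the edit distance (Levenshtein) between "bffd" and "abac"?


Computing edit distance: "bffd" -> "abac"
DP table:
           a    b    a    c
      0    1    2    3    4
  b   1    1    1    2    3
  f   2    2    2    2    3
  f   3    3    3    3    3
  d   4    4    4    4    4
Edit distance = dp[4][4] = 4

4


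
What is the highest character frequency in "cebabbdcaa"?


Input: cebabbdcaa
Character counts:
  'a': 3
  'b': 3
  'c': 2
  'd': 1
  'e': 1
Maximum frequency: 3

3


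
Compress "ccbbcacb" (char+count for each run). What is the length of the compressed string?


Input: ccbbcacb
Runs:
  'c' x 2 => "c2"
  'b' x 2 => "b2"
  'c' x 1 => "c1"
  'a' x 1 => "a1"
  'c' x 1 => "c1"
  'b' x 1 => "b1"
Compressed: "c2b2c1a1c1b1"
Compressed length: 12

12


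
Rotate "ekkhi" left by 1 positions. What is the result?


Input: "ekkhi", rotate left by 1
First 1 characters: "e"
Remaining characters: "kkhi"
Concatenate remaining + first: "kkhi" + "e" = "kkhie"

kkhie


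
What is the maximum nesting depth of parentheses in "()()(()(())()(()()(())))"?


Input: "()()(()(())()(()()(())))"
Tracking depth:
  Position 0 '(': depth becomes 1
  Position 1 ')': depth becomes 0
  Position 2 '(': depth becomes 1
  Position 3 ')': depth becomes 0
  Position 4 '(': depth becomes 1
  Position 5 '(': depth becomes 2
  Position 6 ')': depth becomes 1
  Position 7 '(': depth becomes 2
  Position 8 '(': depth becomes 3
  Position 9 ')': depth becomes 2
  Position 10 ')': depth becomes 1
  Position 11 '(': depth becomes 2
  Position 12 ')': depth becomes 1
  Position 13 '(': depth becomes 2
  Position 14 '(': depth becomes 3
  Position 15 ')': depth becomes 2
  Position 16 '(': depth becomes 3
  Position 17 ')': depth becomes 2
  Position 18 '(': depth becomes 3
  Position 19 '(': depth becomes 4
  Position 20 ')': depth becomes 3
  Position 21 ')': depth becomes 2
  Position 22 ')': depth becomes 1
  Position 23 ')': depth becomes 0
Maximum depth reached: 4

4


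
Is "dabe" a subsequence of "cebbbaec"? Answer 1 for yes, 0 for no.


Check if "dabe" is a subsequence of "cebbbaec"
Greedy scan:
  Position 0 ('c'): no match needed
  Position 1 ('e'): no match needed
  Position 2 ('b'): no match needed
  Position 3 ('b'): no match needed
  Position 4 ('b'): no match needed
  Position 5 ('a'): no match needed
  Position 6 ('e'): no match needed
  Position 7 ('c'): no match needed
Only matched 0/4 characters => not a subsequence

0


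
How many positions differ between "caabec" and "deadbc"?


Comparing "caabec" and "deadbc" position by position:
  Position 0: 'c' vs 'd' => DIFFER
  Position 1: 'a' vs 'e' => DIFFER
  Position 2: 'a' vs 'a' => same
  Position 3: 'b' vs 'd' => DIFFER
  Position 4: 'e' vs 'b' => DIFFER
  Position 5: 'c' vs 'c' => same
Positions that differ: 4

4


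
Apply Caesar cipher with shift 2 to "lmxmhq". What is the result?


Caesar cipher: shift "lmxmhq" by 2
  'l' (pos 11) + 2 = pos 13 = 'n'
  'm' (pos 12) + 2 = pos 14 = 'o'
  'x' (pos 23) + 2 = pos 25 = 'z'
  'm' (pos 12) + 2 = pos 14 = 'o'
  'h' (pos 7) + 2 = pos 9 = 'j'
  'q' (pos 16) + 2 = pos 18 = 's'
Result: nozojs

nozojs


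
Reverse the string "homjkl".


Input: homjkl
Reading characters right to left:
  Position 5: 'l'
  Position 4: 'k'
  Position 3: 'j'
  Position 2: 'm'
  Position 1: 'o'
  Position 0: 'h'
Reversed: lkjmoh

lkjmoh


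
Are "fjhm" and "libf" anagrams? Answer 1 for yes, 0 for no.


Strings: "fjhm", "libf"
Sorted first:  fhjm
Sorted second: bfil
Differ at position 0: 'f' vs 'b' => not anagrams

0


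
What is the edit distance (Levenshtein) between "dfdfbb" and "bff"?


Computing edit distance: "dfdfbb" -> "bff"
DP table:
           b    f    f
      0    1    2    3
  d   1    1    2    3
  f   2    2    1    2
  d   3    3    2    2
  f   4    4    3    2
  b   5    4    4    3
  b   6    5    5    4
Edit distance = dp[6][3] = 4

4


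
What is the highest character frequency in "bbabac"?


Input: bbabac
Character counts:
  'a': 2
  'b': 3
  'c': 1
Maximum frequency: 3

3


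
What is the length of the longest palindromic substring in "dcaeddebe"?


Input: "dcaeddebe"
Checking substrings for palindromes:
  [3:7] "edde" (len 4) => palindrome
  [6:9] "ebe" (len 3) => palindrome
  [4:6] "dd" (len 2) => palindrome
Longest palindromic substring: "edde" with length 4

4


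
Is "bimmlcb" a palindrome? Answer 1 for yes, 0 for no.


Input: bimmlcb
Reversed: bclmmib
  Compare pos 0 ('b') with pos 6 ('b'): match
  Compare pos 1 ('i') with pos 5 ('c'): MISMATCH
  Compare pos 2 ('m') with pos 4 ('l'): MISMATCH
Result: not a palindrome

0


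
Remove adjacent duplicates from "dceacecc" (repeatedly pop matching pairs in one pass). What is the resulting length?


Input: dceacecc
Stack-based adjacent duplicate removal:
  Read 'd': push. Stack: d
  Read 'c': push. Stack: dc
  Read 'e': push. Stack: dce
  Read 'a': push. Stack: dcea
  Read 'c': push. Stack: dceac
  Read 'e': push. Stack: dceace
  Read 'c': push. Stack: dceacec
  Read 'c': matches stack top 'c' => pop. Stack: dceace
Final stack: "dceace" (length 6)

6


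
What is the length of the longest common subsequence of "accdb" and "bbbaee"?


LCS of "accdb" and "bbbaee"
DP table:
           b    b    b    a    e    e
      0    0    0    0    0    0    0
  a   0    0    0    0    1    1    1
  c   0    0    0    0    1    1    1
  c   0    0    0    0    1    1    1
  d   0    0    0    0    1    1    1
  b   0    1    1    1    1    1    1
LCS length = dp[5][6] = 1

1


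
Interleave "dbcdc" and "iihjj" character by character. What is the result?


Interleaving "dbcdc" and "iihjj":
  Position 0: 'd' from first, 'i' from second => "di"
  Position 1: 'b' from first, 'i' from second => "bi"
  Position 2: 'c' from first, 'h' from second => "ch"
  Position 3: 'd' from first, 'j' from second => "dj"
  Position 4: 'c' from first, 'j' from second => "cj"
Result: dibichdjcj

dibichdjcj


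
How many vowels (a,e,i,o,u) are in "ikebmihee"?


Input: ikebmihee
Checking each character:
  'i' at position 0: vowel (running total: 1)
  'k' at position 1: consonant
  'e' at position 2: vowel (running total: 2)
  'b' at position 3: consonant
  'm' at position 4: consonant
  'i' at position 5: vowel (running total: 3)
  'h' at position 6: consonant
  'e' at position 7: vowel (running total: 4)
  'e' at position 8: vowel (running total: 5)
Total vowels: 5

5


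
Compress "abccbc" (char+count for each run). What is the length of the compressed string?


Input: abccbc
Runs:
  'a' x 1 => "a1"
  'b' x 1 => "b1"
  'c' x 2 => "c2"
  'b' x 1 => "b1"
  'c' x 1 => "c1"
Compressed: "a1b1c2b1c1"
Compressed length: 10

10


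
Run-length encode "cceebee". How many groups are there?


Input: cceebee
Scanning for consecutive runs:
  Group 1: 'c' x 2 (positions 0-1)
  Group 2: 'e' x 2 (positions 2-3)
  Group 3: 'b' x 1 (positions 4-4)
  Group 4: 'e' x 2 (positions 5-6)
Total groups: 4

4


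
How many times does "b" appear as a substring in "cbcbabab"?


Searching for "b" in "cbcbabab"
Scanning each position:
  Position 0: "c" => no
  Position 1: "b" => MATCH
  Position 2: "c" => no
  Position 3: "b" => MATCH
  Position 4: "a" => no
  Position 5: "b" => MATCH
  Position 6: "a" => no
  Position 7: "b" => MATCH
Total occurrences: 4

4


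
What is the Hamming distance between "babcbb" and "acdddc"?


Comparing "babcbb" and "acdddc" position by position:
  Position 0: 'b' vs 'a' => differ
  Position 1: 'a' vs 'c' => differ
  Position 2: 'b' vs 'd' => differ
  Position 3: 'c' vs 'd' => differ
  Position 4: 'b' vs 'd' => differ
  Position 5: 'b' vs 'c' => differ
Total differences (Hamming distance): 6

6


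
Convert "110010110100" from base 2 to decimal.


Input: "110010110100" in base 2
Positional expansion:
  Digit '1' (value 1) x 2^11 = 2048
  Digit '1' (value 1) x 2^10 = 1024
  Digit '0' (value 0) x 2^9 = 0
  Digit '0' (value 0) x 2^8 = 0
  Digit '1' (value 1) x 2^7 = 128
  Digit '0' (value 0) x 2^6 = 0
  Digit '1' (value 1) x 2^5 = 32
  Digit '1' (value 1) x 2^4 = 16
  Digit '0' (value 0) x 2^3 = 0
  Digit '1' (value 1) x 2^2 = 4
  Digit '0' (value 0) x 2^1 = 0
  Digit '0' (value 0) x 2^0 = 0
Sum = 3252

3252


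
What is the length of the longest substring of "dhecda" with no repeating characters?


Input: "dhecda"
Sliding window (track last position of each char):
  Position 0 ('d'): window [0,0] length 1 -- new best
  Position 1 ('h'): window [0,1] length 2 -- new best
  Position 2 ('e'): window [0,2] length 3 -- new best
  Position 3 ('c'): window [0,3] length 4 -- new best
  Position 4 ('d'): repeat (last at 0), move window start to 1
  Position 4 ('d'): window [1,4] length 4
  Position 5 ('a'): window [1,5] length 5 -- new best
Longest substring with no repeats: "hecda" with length 5

5


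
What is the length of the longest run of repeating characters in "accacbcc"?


Input: "accacbcc"
Scanning for longest run:
  Position 1 ('c'): new char, reset run to 1
  Position 2 ('c'): continues run of 'c', length=2
  Position 3 ('a'): new char, reset run to 1
  Position 4 ('c'): new char, reset run to 1
  Position 5 ('b'): new char, reset run to 1
  Position 6 ('c'): new char, reset run to 1
  Position 7 ('c'): continues run of 'c', length=2
Longest run: 'c' with length 2

2


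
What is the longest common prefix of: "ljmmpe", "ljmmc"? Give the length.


Words: ljmmpe, ljmmc
  Position 0: all 'l' => match
  Position 1: all 'j' => match
  Position 2: all 'm' => match
  Position 3: all 'm' => match
  Position 4: ('p', 'c') => mismatch, stop
LCP = "ljmm" (length 4)

4


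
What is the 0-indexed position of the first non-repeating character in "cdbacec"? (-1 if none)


Input: cdbacec
Character frequencies:
  'a': 1
  'b': 1
  'c': 3
  'd': 1
  'e': 1
Scanning left to right for freq == 1:
  Position 0 ('c'): freq=3, skip
  Position 1 ('d'): unique! => answer = 1

1


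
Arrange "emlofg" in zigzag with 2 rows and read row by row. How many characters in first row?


Zigzag "emlofg" into 2 rows:
Placing characters:
  'e' => row 0
  'm' => row 1
  'l' => row 0
  'o' => row 1
  'f' => row 0
  'g' => row 1
Rows:
  Row 0: "elf"
  Row 1: "mog"
First row length: 3

3


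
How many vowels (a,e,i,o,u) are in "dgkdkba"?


Input: dgkdkba
Checking each character:
  'd' at position 0: consonant
  'g' at position 1: consonant
  'k' at position 2: consonant
  'd' at position 3: consonant
  'k' at position 4: consonant
  'b' at position 5: consonant
  'a' at position 6: vowel (running total: 1)
Total vowels: 1

1


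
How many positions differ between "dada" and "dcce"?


Comparing "dada" and "dcce" position by position:
  Position 0: 'd' vs 'd' => same
  Position 1: 'a' vs 'c' => DIFFER
  Position 2: 'd' vs 'c' => DIFFER
  Position 3: 'a' vs 'e' => DIFFER
Positions that differ: 3

3


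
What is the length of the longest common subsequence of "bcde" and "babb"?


LCS of "bcde" and "babb"
DP table:
           b    a    b    b
      0    0    0    0    0
  b   0    1    1    1    1
  c   0    1    1    1    1
  d   0    1    1    1    1
  e   0    1    1    1    1
LCS length = dp[4][4] = 1

1


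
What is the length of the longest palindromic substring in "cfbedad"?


Input: "cfbedad"
Checking substrings for palindromes:
  [4:7] "dad" (len 3) => palindrome
Longest palindromic substring: "dad" with length 3

3


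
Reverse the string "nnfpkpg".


Input: nnfpkpg
Reading characters right to left:
  Position 6: 'g'
  Position 5: 'p'
  Position 4: 'k'
  Position 3: 'p'
  Position 2: 'f'
  Position 1: 'n'
  Position 0: 'n'
Reversed: gpkpfnn

gpkpfnn


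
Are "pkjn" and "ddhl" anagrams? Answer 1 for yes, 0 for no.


Strings: "pkjn", "ddhl"
Sorted first:  jknp
Sorted second: ddhl
Differ at position 0: 'j' vs 'd' => not anagrams

0


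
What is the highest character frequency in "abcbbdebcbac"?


Input: abcbbdebcbac
Character counts:
  'a': 2
  'b': 5
  'c': 3
  'd': 1
  'e': 1
Maximum frequency: 5

5


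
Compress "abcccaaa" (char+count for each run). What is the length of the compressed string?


Input: abcccaaa
Runs:
  'a' x 1 => "a1"
  'b' x 1 => "b1"
  'c' x 3 => "c3"
  'a' x 3 => "a3"
Compressed: "a1b1c3a3"
Compressed length: 8

8


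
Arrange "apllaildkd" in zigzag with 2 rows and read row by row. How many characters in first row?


Zigzag "apllaildkd" into 2 rows:
Placing characters:
  'a' => row 0
  'p' => row 1
  'l' => row 0
  'l' => row 1
  'a' => row 0
  'i' => row 1
  'l' => row 0
  'd' => row 1
  'k' => row 0
  'd' => row 1
Rows:
  Row 0: "alalk"
  Row 1: "plidd"
First row length: 5

5


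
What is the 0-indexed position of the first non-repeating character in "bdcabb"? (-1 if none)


Input: bdcabb
Character frequencies:
  'a': 1
  'b': 3
  'c': 1
  'd': 1
Scanning left to right for freq == 1:
  Position 0 ('b'): freq=3, skip
  Position 1 ('d'): unique! => answer = 1

1


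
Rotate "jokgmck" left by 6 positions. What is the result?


Input: "jokgmck", rotate left by 6
First 6 characters: "jokgmc"
Remaining characters: "k"
Concatenate remaining + first: "k" + "jokgmc" = "kjokgmc"

kjokgmc


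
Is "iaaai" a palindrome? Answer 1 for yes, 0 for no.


Input: iaaai
Reversed: iaaai
  Compare pos 0 ('i') with pos 4 ('i'): match
  Compare pos 1 ('a') with pos 3 ('a'): match
Result: palindrome

1


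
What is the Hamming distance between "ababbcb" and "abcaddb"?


Comparing "ababbcb" and "abcaddb" position by position:
  Position 0: 'a' vs 'a' => same
  Position 1: 'b' vs 'b' => same
  Position 2: 'a' vs 'c' => differ
  Position 3: 'b' vs 'a' => differ
  Position 4: 'b' vs 'd' => differ
  Position 5: 'c' vs 'd' => differ
  Position 6: 'b' vs 'b' => same
Total differences (Hamming distance): 4

4


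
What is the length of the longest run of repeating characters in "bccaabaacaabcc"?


Input: "bccaabaacaabcc"
Scanning for longest run:
  Position 1 ('c'): new char, reset run to 1
  Position 2 ('c'): continues run of 'c', length=2
  Position 3 ('a'): new char, reset run to 1
  Position 4 ('a'): continues run of 'a', length=2
  Position 5 ('b'): new char, reset run to 1
  Position 6 ('a'): new char, reset run to 1
  Position 7 ('a'): continues run of 'a', length=2
  Position 8 ('c'): new char, reset run to 1
  Position 9 ('a'): new char, reset run to 1
  Position 10 ('a'): continues run of 'a', length=2
  Position 11 ('b'): new char, reset run to 1
  Position 12 ('c'): new char, reset run to 1
  Position 13 ('c'): continues run of 'c', length=2
Longest run: 'c' with length 2

2


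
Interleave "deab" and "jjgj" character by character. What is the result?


Interleaving "deab" and "jjgj":
  Position 0: 'd' from first, 'j' from second => "dj"
  Position 1: 'e' from first, 'j' from second => "ej"
  Position 2: 'a' from first, 'g' from second => "ag"
  Position 3: 'b' from first, 'j' from second => "bj"
Result: djejagbj

djejagbj


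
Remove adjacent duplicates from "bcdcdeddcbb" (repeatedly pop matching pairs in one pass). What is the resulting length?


Input: bcdcdeddcbb
Stack-based adjacent duplicate removal:
  Read 'b': push. Stack: b
  Read 'c': push. Stack: bc
  Read 'd': push. Stack: bcd
  Read 'c': push. Stack: bcdc
  Read 'd': push. Stack: bcdcd
  Read 'e': push. Stack: bcdcde
  Read 'd': push. Stack: bcdcded
  Read 'd': matches stack top 'd' => pop. Stack: bcdcde
  Read 'c': push. Stack: bcdcdec
  Read 'b': push. Stack: bcdcdecb
  Read 'b': matches stack top 'b' => pop. Stack: bcdcdec
Final stack: "bcdcdec" (length 7)

7


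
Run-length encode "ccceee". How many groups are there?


Input: ccceee
Scanning for consecutive runs:
  Group 1: 'c' x 3 (positions 0-2)
  Group 2: 'e' x 3 (positions 3-5)
Total groups: 2

2


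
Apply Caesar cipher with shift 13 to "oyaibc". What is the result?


Caesar cipher: shift "oyaibc" by 13
  'o' (pos 14) + 13 = pos 1 = 'b'
  'y' (pos 24) + 13 = pos 11 = 'l'
  'a' (pos 0) + 13 = pos 13 = 'n'
  'i' (pos 8) + 13 = pos 21 = 'v'
  'b' (pos 1) + 13 = pos 14 = 'o'
  'c' (pos 2) + 13 = pos 15 = 'p'
Result: blnvop

blnvop


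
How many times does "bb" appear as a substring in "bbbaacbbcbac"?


Searching for "bb" in "bbbaacbbcbac"
Scanning each position:
  Position 0: "bb" => MATCH
  Position 1: "bb" => MATCH
  Position 2: "ba" => no
  Position 3: "aa" => no
  Position 4: "ac" => no
  Position 5: "cb" => no
  Position 6: "bb" => MATCH
  Position 7: "bc" => no
  Position 8: "cb" => no
  Position 9: "ba" => no
  Position 10: "ac" => no
Total occurrences: 3

3


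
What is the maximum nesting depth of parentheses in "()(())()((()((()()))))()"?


Input: "()(())()((()((()()))))()"
Tracking depth:
  Position 0 '(': depth becomes 1
  Position 1 ')': depth becomes 0
  Position 2 '(': depth becomes 1
  Position 3 '(': depth becomes 2
  Position 4 ')': depth becomes 1
  Position 5 ')': depth becomes 0
  Position 6 '(': depth becomes 1
  Position 7 ')': depth becomes 0
  Position 8 '(': depth becomes 1
  Position 9 '(': depth becomes 2
  Position 10 '(': depth becomes 3
  Position 11 ')': depth becomes 2
  Position 12 '(': depth becomes 3
  Position 13 '(': depth becomes 4
  Position 14 '(': depth becomes 5
  Position 15 ')': depth becomes 4
  Position 16 '(': depth becomes 5
  Position 17 ')': depth becomes 4
  Position 18 ')': depth becomes 3
  Position 19 ')': depth becomes 2
  Position 20 ')': depth becomes 1
  Position 21 ')': depth becomes 0
  Position 22 '(': depth becomes 1
  Position 23 ')': depth becomes 0
Maximum depth reached: 5

5


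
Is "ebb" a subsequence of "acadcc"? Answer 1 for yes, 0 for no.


Check if "ebb" is a subsequence of "acadcc"
Greedy scan:
  Position 0 ('a'): no match needed
  Position 1 ('c'): no match needed
  Position 2 ('a'): no match needed
  Position 3 ('d'): no match needed
  Position 4 ('c'): no match needed
  Position 5 ('c'): no match needed
Only matched 0/3 characters => not a subsequence

0


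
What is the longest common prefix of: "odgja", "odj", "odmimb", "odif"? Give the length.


Words: odgja, odj, odmimb, odif
  Position 0: all 'o' => match
  Position 1: all 'd' => match
  Position 2: ('g', 'j', 'm', 'i') => mismatch, stop
LCP = "od" (length 2)

2


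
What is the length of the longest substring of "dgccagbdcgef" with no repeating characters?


Input: "dgccagbdcgef"
Sliding window (track last position of each char):
  Position 0 ('d'): window [0,0] length 1 -- new best
  Position 1 ('g'): window [0,1] length 2 -- new best
  Position 2 ('c'): window [0,2] length 3 -- new best
  Position 3 ('c'): repeat (last at 2), move window start to 3
  Position 3 ('c'): window [3,3] length 1
  Position 4 ('a'): window [3,4] length 2
  Position 5 ('g'): window [3,5] length 3
  Position 6 ('b'): window [3,6] length 4 -- new best
  Position 7 ('d'): window [3,7] length 5 -- new best
  Position 8 ('c'): repeat (last at 3), move window start to 4
  Position 8 ('c'): window [4,8] length 5
  Position 9 ('g'): repeat (last at 5), move window start to 6
  Position 9 ('g'): window [6,9] length 4
  Position 10 ('e'): window [6,10] length 5
  Position 11 ('f'): window [6,11] length 6 -- new best
Longest substring with no repeats: "bdcgef" with length 6

6


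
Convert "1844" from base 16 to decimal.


Input: "1844" in base 16
Positional expansion:
  Digit '1' (value 1) x 16^3 = 4096
  Digit '8' (value 8) x 16^2 = 2048
  Digit '4' (value 4) x 16^1 = 64
  Digit '4' (value 4) x 16^0 = 4
Sum = 6212

6212


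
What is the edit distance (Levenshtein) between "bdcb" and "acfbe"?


Computing edit distance: "bdcb" -> "acfbe"
DP table:
           a    c    f    b    e
      0    1    2    3    4    5
  b   1    1    2    3    3    4
  d   2    2    2    3    4    4
  c   3    3    2    3    4    5
  b   4    4    3    3    3    4
Edit distance = dp[4][5] = 4

4


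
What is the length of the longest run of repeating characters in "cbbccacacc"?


Input: "cbbccacacc"
Scanning for longest run:
  Position 1 ('b'): new char, reset run to 1
  Position 2 ('b'): continues run of 'b', length=2
  Position 3 ('c'): new char, reset run to 1
  Position 4 ('c'): continues run of 'c', length=2
  Position 5 ('a'): new char, reset run to 1
  Position 6 ('c'): new char, reset run to 1
  Position 7 ('a'): new char, reset run to 1
  Position 8 ('c'): new char, reset run to 1
  Position 9 ('c'): continues run of 'c', length=2
Longest run: 'b' with length 2

2


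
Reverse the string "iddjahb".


Input: iddjahb
Reading characters right to left:
  Position 6: 'b'
  Position 5: 'h'
  Position 4: 'a'
  Position 3: 'j'
  Position 2: 'd'
  Position 1: 'd'
  Position 0: 'i'
Reversed: bhajddi

bhajddi


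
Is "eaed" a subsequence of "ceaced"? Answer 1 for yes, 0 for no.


Check if "eaed" is a subsequence of "ceaced"
Greedy scan:
  Position 0 ('c'): no match needed
  Position 1 ('e'): matches sub[0] = 'e'
  Position 2 ('a'): matches sub[1] = 'a'
  Position 3 ('c'): no match needed
  Position 4 ('e'): matches sub[2] = 'e'
  Position 5 ('d'): matches sub[3] = 'd'
All 4 characters matched => is a subsequence

1


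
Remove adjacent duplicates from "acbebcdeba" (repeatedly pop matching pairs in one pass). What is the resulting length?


Input: acbebcdeba
Stack-based adjacent duplicate removal:
  Read 'a': push. Stack: a
  Read 'c': push. Stack: ac
  Read 'b': push. Stack: acb
  Read 'e': push. Stack: acbe
  Read 'b': push. Stack: acbeb
  Read 'c': push. Stack: acbebc
  Read 'd': push. Stack: acbebcd
  Read 'e': push. Stack: acbebcde
  Read 'b': push. Stack: acbebcdeb
  Read 'a': push. Stack: acbebcdeba
Final stack: "acbebcdeba" (length 10)

10


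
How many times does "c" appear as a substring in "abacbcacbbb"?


Searching for "c" in "abacbcacbbb"
Scanning each position:
  Position 0: "a" => no
  Position 1: "b" => no
  Position 2: "a" => no
  Position 3: "c" => MATCH
  Position 4: "b" => no
  Position 5: "c" => MATCH
  Position 6: "a" => no
  Position 7: "c" => MATCH
  Position 8: "b" => no
  Position 9: "b" => no
  Position 10: "b" => no
Total occurrences: 3

3


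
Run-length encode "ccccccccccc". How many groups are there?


Input: ccccccccccc
Scanning for consecutive runs:
  Group 1: 'c' x 11 (positions 0-10)
Total groups: 1

1


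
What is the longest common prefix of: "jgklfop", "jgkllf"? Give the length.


Words: jgklfop, jgkllf
  Position 0: all 'j' => match
  Position 1: all 'g' => match
  Position 2: all 'k' => match
  Position 3: all 'l' => match
  Position 4: ('f', 'l') => mismatch, stop
LCP = "jgkl" (length 4)

4


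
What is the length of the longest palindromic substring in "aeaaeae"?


Input: "aeaaeae"
Checking substrings for palindromes:
  [0:6] "aeaaea" (len 6) => palindrome
  [1:5] "eaae" (len 4) => palindrome
  [0:3] "aea" (len 3) => palindrome
  [3:6] "aea" (len 3) => palindrome
  [4:7] "eae" (len 3) => palindrome
  [2:4] "aa" (len 2) => palindrome
Longest palindromic substring: "aeaaea" with length 6

6


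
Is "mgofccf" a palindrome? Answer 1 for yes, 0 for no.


Input: mgofccf
Reversed: fccfogm
  Compare pos 0 ('m') with pos 6 ('f'): MISMATCH
  Compare pos 1 ('g') with pos 5 ('c'): MISMATCH
  Compare pos 2 ('o') with pos 4 ('c'): MISMATCH
Result: not a palindrome

0


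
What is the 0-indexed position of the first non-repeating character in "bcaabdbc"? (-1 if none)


Input: bcaabdbc
Character frequencies:
  'a': 2
  'b': 3
  'c': 2
  'd': 1
Scanning left to right for freq == 1:
  Position 0 ('b'): freq=3, skip
  Position 1 ('c'): freq=2, skip
  Position 2 ('a'): freq=2, skip
  Position 3 ('a'): freq=2, skip
  Position 4 ('b'): freq=3, skip
  Position 5 ('d'): unique! => answer = 5

5


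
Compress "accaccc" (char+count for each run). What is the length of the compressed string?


Input: accaccc
Runs:
  'a' x 1 => "a1"
  'c' x 2 => "c2"
  'a' x 1 => "a1"
  'c' x 3 => "c3"
Compressed: "a1c2a1c3"
Compressed length: 8

8


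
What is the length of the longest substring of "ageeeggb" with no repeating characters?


Input: "ageeeggb"
Sliding window (track last position of each char):
  Position 0 ('a'): window [0,0] length 1 -- new best
  Position 1 ('g'): window [0,1] length 2 -- new best
  Position 2 ('e'): window [0,2] length 3 -- new best
  Position 3 ('e'): repeat (last at 2), move window start to 3
  Position 3 ('e'): window [3,3] length 1
  Position 4 ('e'): repeat (last at 3), move window start to 4
  Position 4 ('e'): window [4,4] length 1
  Position 5 ('g'): window [4,5] length 2
  Position 6 ('g'): repeat (last at 5), move window start to 6
  Position 6 ('g'): window [6,6] length 1
  Position 7 ('b'): window [6,7] length 2
Longest substring with no repeats: "age" with length 3

3


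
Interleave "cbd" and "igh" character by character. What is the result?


Interleaving "cbd" and "igh":
  Position 0: 'c' from first, 'i' from second => "ci"
  Position 1: 'b' from first, 'g' from second => "bg"
  Position 2: 'd' from first, 'h' from second => "dh"
Result: cibgdh

cibgdh


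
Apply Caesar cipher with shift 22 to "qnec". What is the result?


Caesar cipher: shift "qnec" by 22
  'q' (pos 16) + 22 = pos 12 = 'm'
  'n' (pos 13) + 22 = pos 9 = 'j'
  'e' (pos 4) + 22 = pos 0 = 'a'
  'c' (pos 2) + 22 = pos 24 = 'y'
Result: mjay

mjay


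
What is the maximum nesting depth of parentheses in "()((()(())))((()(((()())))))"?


Input: "()((()(())))((()(((()())))))"
Tracking depth:
  Position 0 '(': depth becomes 1
  Position 1 ')': depth becomes 0
  Position 2 '(': depth becomes 1
  Position 3 '(': depth becomes 2
  Position 4 '(': depth becomes 3
  Position 5 ')': depth becomes 2
  Position 6 '(': depth becomes 3
  Position 7 '(': depth becomes 4
  Position 8 ')': depth becomes 3
  Position 9 ')': depth becomes 2
  Position 10 ')': depth becomes 1
  Position 11 ')': depth becomes 0
  Position 12 '(': depth becomes 1
  Position 13 '(': depth becomes 2
  Position 14 '(': depth becomes 3
  Position 15 ')': depth becomes 2
  Position 16 '(': depth becomes 3
  Position 17 '(': depth becomes 4
  Position 18 '(': depth becomes 5
  Position 19 '(': depth becomes 6
  Position 20 ')': depth becomes 5
  Position 21 '(': depth becomes 6
  Position 22 ')': depth becomes 5
  Position 23 ')': depth becomes 4
  Position 24 ')': depth becomes 3
  Position 25 ')': depth becomes 2
  Position 26 ')': depth becomes 1
  Position 27 ')': depth becomes 0
Maximum depth reached: 6

6


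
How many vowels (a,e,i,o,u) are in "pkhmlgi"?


Input: pkhmlgi
Checking each character:
  'p' at position 0: consonant
  'k' at position 1: consonant
  'h' at position 2: consonant
  'm' at position 3: consonant
  'l' at position 4: consonant
  'g' at position 5: consonant
  'i' at position 6: vowel (running total: 1)
Total vowels: 1

1


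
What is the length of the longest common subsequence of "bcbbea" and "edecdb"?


LCS of "bcbbea" and "edecdb"
DP table:
           e    d    e    c    d    b
      0    0    0    0    0    0    0
  b   0    0    0    0    0    0    1
  c   0    0    0    0    1    1    1
  b   0    0    0    0    1    1    2
  b   0    0    0    0    1    1    2
  e   0    1    1    1    1    1    2
  a   0    1    1    1    1    1    2
LCS length = dp[6][6] = 2

2


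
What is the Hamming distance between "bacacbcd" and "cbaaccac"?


Comparing "bacacbcd" and "cbaaccac" position by position:
  Position 0: 'b' vs 'c' => differ
  Position 1: 'a' vs 'b' => differ
  Position 2: 'c' vs 'a' => differ
  Position 3: 'a' vs 'a' => same
  Position 4: 'c' vs 'c' => same
  Position 5: 'b' vs 'c' => differ
  Position 6: 'c' vs 'a' => differ
  Position 7: 'd' vs 'c' => differ
Total differences (Hamming distance): 6

6


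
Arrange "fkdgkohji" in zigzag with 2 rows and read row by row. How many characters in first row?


Zigzag "fkdgkohji" into 2 rows:
Placing characters:
  'f' => row 0
  'k' => row 1
  'd' => row 0
  'g' => row 1
  'k' => row 0
  'o' => row 1
  'h' => row 0
  'j' => row 1
  'i' => row 0
Rows:
  Row 0: "fdkhi"
  Row 1: "kgoj"
First row length: 5

5


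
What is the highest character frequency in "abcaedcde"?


Input: abcaedcde
Character counts:
  'a': 2
  'b': 1
  'c': 2
  'd': 2
  'e': 2
Maximum frequency: 2

2


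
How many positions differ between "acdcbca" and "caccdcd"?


Comparing "acdcbca" and "caccdcd" position by position:
  Position 0: 'a' vs 'c' => DIFFER
  Position 1: 'c' vs 'a' => DIFFER
  Position 2: 'd' vs 'c' => DIFFER
  Position 3: 'c' vs 'c' => same
  Position 4: 'b' vs 'd' => DIFFER
  Position 5: 'c' vs 'c' => same
  Position 6: 'a' vs 'd' => DIFFER
Positions that differ: 5

5


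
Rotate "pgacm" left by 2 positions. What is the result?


Input: "pgacm", rotate left by 2
First 2 characters: "pg"
Remaining characters: "acm"
Concatenate remaining + first: "acm" + "pg" = "acmpg"

acmpg


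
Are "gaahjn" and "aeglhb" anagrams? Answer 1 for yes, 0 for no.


Strings: "gaahjn", "aeglhb"
Sorted first:  aaghjn
Sorted second: abeghl
Differ at position 1: 'a' vs 'b' => not anagrams

0


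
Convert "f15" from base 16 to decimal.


Input: "f15" in base 16
Positional expansion:
  Digit 'f' (value 15) x 16^2 = 3840
  Digit '1' (value 1) x 16^1 = 16
  Digit '5' (value 5) x 16^0 = 5
Sum = 3861

3861


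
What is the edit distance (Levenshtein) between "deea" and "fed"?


Computing edit distance: "deea" -> "fed"
DP table:
           f    e    d
      0    1    2    3
  d   1    1    2    2
  e   2    2    1    2
  e   3    3    2    2
  a   4    4    3    3
Edit distance = dp[4][3] = 3

3


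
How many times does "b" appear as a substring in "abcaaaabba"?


Searching for "b" in "abcaaaabba"
Scanning each position:
  Position 0: "a" => no
  Position 1: "b" => MATCH
  Position 2: "c" => no
  Position 3: "a" => no
  Position 4: "a" => no
  Position 5: "a" => no
  Position 6: "a" => no
  Position 7: "b" => MATCH
  Position 8: "b" => MATCH
  Position 9: "a" => no
Total occurrences: 3

3


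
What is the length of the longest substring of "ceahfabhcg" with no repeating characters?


Input: "ceahfabhcg"
Sliding window (track last position of each char):
  Position 0 ('c'): window [0,0] length 1 -- new best
  Position 1 ('e'): window [0,1] length 2 -- new best
  Position 2 ('a'): window [0,2] length 3 -- new best
  Position 3 ('h'): window [0,3] length 4 -- new best
  Position 4 ('f'): window [0,4] length 5 -- new best
  Position 5 ('a'): repeat (last at 2), move window start to 3
  Position 5 ('a'): window [3,5] length 3
  Position 6 ('b'): window [3,6] length 4
  Position 7 ('h'): repeat (last at 3), move window start to 4
  Position 7 ('h'): window [4,7] length 4
  Position 8 ('c'): window [4,8] length 5
  Position 9 ('g'): window [4,9] length 6 -- new best
Longest substring with no repeats: "fabhcg" with length 6

6


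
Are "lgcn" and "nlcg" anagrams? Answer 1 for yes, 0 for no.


Strings: "lgcn", "nlcg"
Sorted first:  cgln
Sorted second: cgln
Sorted forms match => anagrams

1


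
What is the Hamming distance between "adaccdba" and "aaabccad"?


Comparing "adaccdba" and "aaabccad" position by position:
  Position 0: 'a' vs 'a' => same
  Position 1: 'd' vs 'a' => differ
  Position 2: 'a' vs 'a' => same
  Position 3: 'c' vs 'b' => differ
  Position 4: 'c' vs 'c' => same
  Position 5: 'd' vs 'c' => differ
  Position 6: 'b' vs 'a' => differ
  Position 7: 'a' vs 'd' => differ
Total differences (Hamming distance): 5

5


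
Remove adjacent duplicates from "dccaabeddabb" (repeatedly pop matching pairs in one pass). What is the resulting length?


Input: dccaabeddabb
Stack-based adjacent duplicate removal:
  Read 'd': push. Stack: d
  Read 'c': push. Stack: dc
  Read 'c': matches stack top 'c' => pop. Stack: d
  Read 'a': push. Stack: da
  Read 'a': matches stack top 'a' => pop. Stack: d
  Read 'b': push. Stack: db
  Read 'e': push. Stack: dbe
  Read 'd': push. Stack: dbed
  Read 'd': matches stack top 'd' => pop. Stack: dbe
  Read 'a': push. Stack: dbea
  Read 'b': push. Stack: dbeab
  Read 'b': matches stack top 'b' => pop. Stack: dbea
Final stack: "dbea" (length 4)

4
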